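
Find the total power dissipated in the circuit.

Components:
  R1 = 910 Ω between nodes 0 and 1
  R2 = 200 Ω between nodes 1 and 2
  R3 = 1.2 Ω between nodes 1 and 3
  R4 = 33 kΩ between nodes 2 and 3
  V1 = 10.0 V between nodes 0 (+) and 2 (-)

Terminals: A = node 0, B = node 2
Nodal analysis, taking node 2 as the 0 V reference.
Source V1 fixes V_0 = 10 V.
KCL at each unknown node (sum of currents leaving = 0; resistances in Ω):
  Node 1: (V_1 - 10)/910 + (V_1 - 0)/200 + (V_1 - V_3)/1.2 = 0
  Node 3: (V_3 - V_1)/1.2 + (V_3 - 0)/33000 = 0
Collecting terms (coefficients in siemens):
  0.8394·V_1 - 0.8333·V_3 = 0.01099
  0.8334·V_3 - 0.8333·V_1 = 0
Determinant D = (0.8394)(0.8334) - (-0.8333)(-0.8333) = 0.005108
V_1 = [(0.01099)(0.8334) - (-0.8333)(0)]/D = 1.793 V
V_3 = [(0.8394)(0) - (0.01099)(-0.8333)]/D = 1.793 V
Power in each resistor, P = (ΔV)²/R:
  P_R1 = (10 - 1.793)²/910 = 0.07402 W
  P_R2 = (1.793 - 0)²/200 = 0.01607 W
  P_R3 = (1.793 - 1.793)²/1.2 = 0.000000003542 W
  P_R4 = (0 - 1.793)²/33000 = 0.0000974 W
P_total = P_R1 + P_R2 + P_R3 + P_R4 = 0.09019 W

Final answer: 0.09019 W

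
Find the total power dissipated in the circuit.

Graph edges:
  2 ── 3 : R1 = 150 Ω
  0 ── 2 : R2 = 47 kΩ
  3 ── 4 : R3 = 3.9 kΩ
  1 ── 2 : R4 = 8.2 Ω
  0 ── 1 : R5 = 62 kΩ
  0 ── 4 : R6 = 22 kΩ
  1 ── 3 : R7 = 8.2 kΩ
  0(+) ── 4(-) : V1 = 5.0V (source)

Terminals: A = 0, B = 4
Nodal analysis, taking node 4 as the 0 V reference.
Source V1 fixes V_0 = 5 V.
KCL at each unknown node (sum of currents leaving = 0; resistances in Ω):
  Node 1: (V_1 - V_2)/8.2 + (V_1 - 5)/62000 + (V_1 - V_3)/8200 = 0
  Node 2: (V_2 - V_3)/150 + (V_2 - 5)/47000 + (V_2 - V_1)/8.2 = 0
  Node 3: (V_3 - V_2)/150 + (V_3 - 0)/3900 + (V_3 - V_1)/8200 = 0
Collecting terms (coefficients in siemens):
  0.1221·V_1 - 0.122·V_2 - 0.000122·V_3 = 0.00008065
  0.1286·V_2 - 0.122·V_1 - 0.006667·V_3 = 0.0001064
  0.007045·V_3 - 0.000122·V_1 - 0.006667·V_2 = 0
Solving these 3 simultaneous equations (Gaussian elimination) gives:
  V_1 = 0.6579 V, V_2 = 0.6574 V, V_3 = 0.6335 V
Power in each resistor, P = (ΔV)²/R:
  P_R1 = (0.6574 - 0.6335)²/150 = 0.000003813 W
  P_R2 = (5 - 0.6574)²/47000 = 0.0004012 W
  P_R3 = (0.6335 - 0)²/3900 = 0.0001029 W
  P_R4 = (0.6579 - 0.6574)²/8.2 = 0.00000003686 W
  P_R5 = (5 - 0.6579)²/62000 = 0.0003041 W
  P_R6 = (5 - 0)²/22000 = 0.001136 W
  P_R7 = (0.6579 - 0.6335)²/8200 = 0.000000073 W
P_total = P_R1 + P_R2 + P_R3 + P_R4 + P_R5 + P_R6 + P_R7 = 0.001949 W

Final answer: 0.001949 W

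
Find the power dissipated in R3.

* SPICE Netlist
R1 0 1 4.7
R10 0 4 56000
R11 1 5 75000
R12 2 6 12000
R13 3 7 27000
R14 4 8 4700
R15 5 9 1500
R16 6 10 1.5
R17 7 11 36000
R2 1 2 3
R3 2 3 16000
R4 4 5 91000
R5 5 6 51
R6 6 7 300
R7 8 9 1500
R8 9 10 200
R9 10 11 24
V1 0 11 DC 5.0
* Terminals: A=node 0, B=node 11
Nodal analysis, taking node 11 as the 0 V reference.
Source V1 fixes V_0 = 5 V.
KCL at each unknown node (sum of currents leaving = 0; resistances in Ω):
  Node 1: (V_1 - 5)/4.7 + (V_1 - V_2)/3 + (V_1 - V_5)/75000 = 0
  Node 2: (V_2 - V_1)/3 + (V_2 - V_3)/16000 + (V_2 - V_6)/12000 = 0
  Node 3: (V_3 - V_2)/16000 + (V_3 - V_7)/27000 = 0
  Node 4: (V_4 - V_5)/91000 + (V_4 - 5)/56000 + (V_4 - V_8)/4700 = 0
  Node 5: (V_5 - V_4)/91000 + (V_5 - V_6)/51 + (V_5 - V_1)/75000 + (V_5 - V_9)/1500 = 0
  Node 6: (V_6 - V_5)/51 + (V_6 - V_7)/300 + (V_6 - V_2)/12000 + (V_6 - V_10)/1.5 = 0
  Node 7: (V_7 - V_6)/300 + (V_7 - V_3)/27000 + (V_7 - 0)/36000 = 0
  Node 8: (V_8 - V_9)/1500 + (V_8 - V_4)/4700 = 0
  Node 9: (V_9 - V_8)/1500 + (V_9 - V_10)/200 + (V_9 - V_5)/1500 = 0
  Node 10: (V_10 - V_9)/200 + (V_10 - 0)/24 + (V_10 - V_6)/1.5 = 0
Collecting terms (coefficients in siemens):
  0.5461·V_1 - 0.3333·V_2 - 0.00001333·V_5 = 1.064
  0.3335·V_2 - 0.3333·V_1 - 0.0000625·V_3 - 0.00008333·V_6 = 0
  0.00009954·V_3 - 0.0000625·V_2 - 0.00003704·V_7 = 0
  0.0002416·V_4 - 0.00001099·V_5 - 0.0002128·V_8 = 0.00008929
  0.0203·V_5 - 0.00001333·V_1 - 0.00001099·V_4 - 0.01961·V_6 - 0.0006667·V_9 = 0
  0.6897·V_6 - 0.00008333·V_2 - 0.01961·V_5 - 0.003333·V_7 - 0.6667·V_10 = 0
  0.003398·V_7 - 0.00003704·V_3 - 0.003333·V_6 = 0
  0.0008794·V_8 - 0.0002128·V_4 - 0.0006667·V_9 = 0
  0.006333·V_9 - 0.0006667·V_5 - 0.0006667·V_8 - 0.005·V_10 = 0
  0.7133·V_10 - 0.6667·V_6 - 0.005·V_9 = 0
Solving these 10 simultaneous equations (Gaussian elimination) gives:
  V_1 = 4.997 V, V_2 = 4.996 V, V_3 = 3.156 V, V_4 = 0.4963 V
  V_5 = 0.02107 V, V_6 = 0.01711 V, V_7 = 0.05118 V, V_8 = 0.1428 V
  V_9 = 0.03005 V, V_10 = 0.01621 V
I_R3 = (V_2 - V_3)/R3 = (4.996 - 3.156)/16000 = 0.000115 A
P_R3 = I_R3² × R3 = (0.000115)² × 16000 = 0.0002116 W

Final answer: 0.0002116 W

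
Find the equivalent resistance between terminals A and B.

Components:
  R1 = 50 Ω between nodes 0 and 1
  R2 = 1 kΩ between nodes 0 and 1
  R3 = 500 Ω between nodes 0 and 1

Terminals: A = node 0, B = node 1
Reduce the network between node 0 (A) and node 1 (B) by series/parallel combination:
  Rp1 = R1 ‖ R2 ‖ R3 (parallel, all between nodes 0 and 1) = 1/(1/50 + 1/1000 + 1/500) = 43.48 Ω
R_eq = 43.48 Ω

Final answer: 43.48 Ω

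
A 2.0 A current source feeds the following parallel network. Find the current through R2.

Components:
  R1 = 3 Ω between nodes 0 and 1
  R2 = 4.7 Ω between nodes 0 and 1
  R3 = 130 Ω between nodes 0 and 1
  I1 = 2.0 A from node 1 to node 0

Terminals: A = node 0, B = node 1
All resistors sit directly between nodes 0 and 1, so they are in parallel and share one voltage V; the full source current 2 A splits among them.
1/R_par = 1/3 + 1/4.7 + 1/130 = 0.5538 S  =>  R_par = 1.806 Ω
V = I × R_par = 2 × 1.806 = 3.611 V
I_R2 = V/R2 = 3.611/4.7 = 0.7684 A

Final answer: 0.7684 A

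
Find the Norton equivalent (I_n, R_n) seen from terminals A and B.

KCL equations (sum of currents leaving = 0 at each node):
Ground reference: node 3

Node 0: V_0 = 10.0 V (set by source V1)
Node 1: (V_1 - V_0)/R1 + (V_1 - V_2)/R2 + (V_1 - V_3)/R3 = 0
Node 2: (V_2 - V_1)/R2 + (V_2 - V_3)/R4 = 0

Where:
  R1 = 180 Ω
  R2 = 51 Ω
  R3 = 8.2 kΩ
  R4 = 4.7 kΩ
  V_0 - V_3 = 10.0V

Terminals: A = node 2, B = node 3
Find the Thévenin equivalent first; then I_n = V_th/R_th and R_n = R_th.
Step 1 — V_th is the open-circuit voltage V_A - V_B (nothing connected across the terminals).
Nodal analysis, taking node 3 as the 0 V reference.
Source V1 fixes V_0 = 10 V.
KCL at each unknown node (sum of currents leaving = 0; resistances in Ω):
  Node 1: (V_1 - 10)/180 + (V_1 - V_2)/51 + (V_1 - 0)/8200 = 0
  Node 2: (V_2 - V_1)/51 + (V_2 - 0)/4700 = 0
Collecting terms (coefficients in siemens):
  0.02529·V_1 - 0.01961·V_2 = 0.05556
  0.01982·V_2 - 0.01961·V_1 = 0
Determinant D = (0.02529)(0.01982) - (-0.01961)(-0.01961) = 0.0001167
V_1 = [(0.05556)(0.01982) - (-0.01961)(0)]/D = 9.435 V
V_2 = [(0.02529)(0) - (0.05556)(-0.01961)]/D = 9.334 V
V_th = V_2 - V_3 = 9.334 - 0 = 9.334 V
Step 2 — R_th: zero the source — replace V1 by a short circuit (node 3 merges into node 0) — and find the resistance seen between A (node 2) and B (node 0).
Reduce the network between node 2 (A) and node 0 (B) by series/parallel combination:
  Rp1 = R1 ‖ R3 (parallel, both between nodes 0 and 1) = 1/(1/180 + 1/8200) = 176.1 Ω
  Rs1 = R2 + Rp1 (series, joined only at node 1) = 51 + 176.1 = 227.1 Ω
  Rp2 = R4 ‖ Rs1 (parallel, both between nodes 0 and 2) = 1/(1/4700 + 1/227.1) = 216.7 Ω
R_th = 216.7 Ω
I_n = V_th/R_th = 9.334/216.7 = 0.04308 A, and R_n = R_th = 216.7 Ω

Final answer: I_n = 0.04308 A, R_n = 216.7 Ω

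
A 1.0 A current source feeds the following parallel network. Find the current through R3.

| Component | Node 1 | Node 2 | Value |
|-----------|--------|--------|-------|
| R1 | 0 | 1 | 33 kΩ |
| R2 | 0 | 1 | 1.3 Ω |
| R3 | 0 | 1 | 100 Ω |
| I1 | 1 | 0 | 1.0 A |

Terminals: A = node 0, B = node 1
All resistors sit directly between nodes 0 and 1, so they are in parallel and share one voltage V; the full source current 1 A splits among them.
1/R_par = 1/33000 + 1/1.3 + 1/100 = 0.7793 S  =>  R_par = 1.283 Ω
V = I × R_par = 1 × 1.283 = 1.283 V
I_R3 = V/R3 = 1.283/100 = 0.01283 A

Final answer: 0.01283 A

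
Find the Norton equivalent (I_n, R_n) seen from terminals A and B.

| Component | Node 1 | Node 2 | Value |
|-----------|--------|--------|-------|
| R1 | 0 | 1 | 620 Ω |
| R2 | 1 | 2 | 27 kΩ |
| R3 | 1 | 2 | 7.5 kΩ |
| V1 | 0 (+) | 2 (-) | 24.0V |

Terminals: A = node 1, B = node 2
Find the Thévenin equivalent first; then I_n = V_th/R_th and R_n = R_th.
Step 1 — V_th is the open-circuit voltage V_A - V_B (nothing connected across the terminals).
Nodal analysis, taking node 2 as the 0 V reference.
Source V1 fixes V_0 = 24 V.
KCL at each unknown node (sum of currents leaving = 0; resistances in Ω):
  Node 1: (V_1 - 24)/620 + (V_1 - 0)/27000 + (V_1 - 0)/7500 = 0
Collecting terms: 0.001783 × V_1 = 0.03871  =>  V_1 = 21.71 V
V_th = V_1 - V_2 = 21.71 - 0 = 21.71 V
Step 2 — R_th: zero the source — replace V1 by a short circuit (node 2 merges into node 0) — and find the resistance seen between A (node 1) and B (node 0).
Reduce the network between node 1 (A) and node 0 (B) by series/parallel combination:
  Rp1 = R1 ‖ R2 ‖ R3 (parallel, all between nodes 0 and 1) = 1/(1/620 + 1/27000 + 1/7500) = 560.8 Ω
R_th = 560.8 Ω
I_n = V_th/R_th = 21.71/560.8 = 0.03871 A, and R_n = R_th = 560.8 Ω

Final answer: I_n = 0.03871 A, R_n = 560.8 Ω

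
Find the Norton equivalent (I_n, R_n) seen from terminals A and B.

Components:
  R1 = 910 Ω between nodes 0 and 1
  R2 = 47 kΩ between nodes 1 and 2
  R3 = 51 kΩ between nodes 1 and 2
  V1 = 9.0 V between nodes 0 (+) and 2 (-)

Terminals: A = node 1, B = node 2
Find the Thévenin equivalent first; then I_n = V_th/R_th and R_n = R_th.
Step 1 — V_th is the open-circuit voltage V_A - V_B (nothing connected across the terminals).
Nodal analysis, taking node 2 as the 0 V reference.
Source V1 fixes V_0 = 9 V.
KCL at each unknown node (sum of currents leaving = 0; resistances in Ω):
  Node 1: (V_1 - 9)/910 + (V_1 - 0)/47000 + (V_1 - 0)/51000 = 0
Collecting terms: 0.00114 × V_1 = 0.00989  =>  V_1 = 8.677 V
V_th = V_1 - V_2 = 8.677 - 0 = 8.677 V
Step 2 — R_th: zero the source — replace V1 by a short circuit (node 2 merges into node 0) — and find the resistance seen between A (node 1) and B (node 0).
Reduce the network between node 1 (A) and node 0 (B) by series/parallel combination:
  Rp1 = R1 ‖ R2 ‖ R3 (parallel, all between nodes 0 and 1) = 1/(1/910 + 1/47000 + 1/51000) = 877.4 Ω
R_th = 877.4 Ω
I_n = V_th/R_th = 8.677/877.4 = 0.00989 A, and R_n = R_th = 877.4 Ω

Final answer: I_n = 0.00989 A, R_n = 877.4 Ω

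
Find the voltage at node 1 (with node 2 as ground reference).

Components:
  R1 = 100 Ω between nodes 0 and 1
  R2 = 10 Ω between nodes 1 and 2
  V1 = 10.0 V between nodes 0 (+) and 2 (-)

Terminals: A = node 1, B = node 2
Nodal analysis, taking node 2 as the 0 V reference.
Source V1 fixes V_0 = 10 V.
KCL at each unknown node (sum of currents leaving = 0; resistances in Ω):
  Node 1: (V_1 - 10)/100 + (V_1 - 0)/10 = 0
Collecting terms: 0.11 × V_1 = 0.1  =>  V_1 = 0.9091 V
The requested potential is V_1 = 0.9091 V.

Final answer: V_1 = 0.9091 V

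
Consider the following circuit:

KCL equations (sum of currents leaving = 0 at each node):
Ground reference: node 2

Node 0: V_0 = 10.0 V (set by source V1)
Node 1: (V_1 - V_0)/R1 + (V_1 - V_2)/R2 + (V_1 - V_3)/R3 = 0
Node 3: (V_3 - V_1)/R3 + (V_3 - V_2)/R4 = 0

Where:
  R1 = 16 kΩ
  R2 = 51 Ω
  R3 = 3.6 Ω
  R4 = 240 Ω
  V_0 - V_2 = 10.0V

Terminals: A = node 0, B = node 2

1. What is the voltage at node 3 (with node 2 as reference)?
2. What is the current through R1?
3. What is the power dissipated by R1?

Nodal analysis, taking node 2 as the 0 V reference.
Source V1 fixes V_0 = 10 V.
KCL at each unknown node (sum of currents leaving = 0; resistances in Ω):
  Node 1: (V_1 - 10)/16000 + (V_1 - 0)/51 + (V_1 - V_3)/3.6 = 0
  Node 3: (V_3 - V_1)/3.6 + (V_3 - 0)/240 = 0
Collecting terms (coefficients in siemens):
  0.2974·V_1 - 0.2778·V_3 = 0.000625
  0.2819·V_3 - 0.2778·V_1 = 0
Determinant D = (0.2974)(0.2819) - (-0.2778)(-0.2778) = 0.006703
V_1 = [(0.000625)(0.2819) - (-0.2778)(0)]/D = 0.02629 V
V_3 = [(0.2974)(0) - (0.000625)(-0.2778)]/D = 0.0259 V
Part 1:
  Read off the nodal solution: V_3 = 0.0259 V
Part 2:
  I_R1 = (V_0 - V_1)/R1 = (10 - 0.02629)/16000 = 0.0006234 A
  Magnitude: I_R1 = 0.0006234 A
Part 3:
  I_R1 = (V_0 - V_1)/R1 = (10 - 0.02629)/16000 = 0.0006234 A
  P_R1 = I_R1² × R1 = (0.0006234)² × 16000 = 0.006217 W

Final answers:
1. V_3 = 0.0259 V
2. I_R1 = 0.0006234 A
3. P_R1 = 0.006217 W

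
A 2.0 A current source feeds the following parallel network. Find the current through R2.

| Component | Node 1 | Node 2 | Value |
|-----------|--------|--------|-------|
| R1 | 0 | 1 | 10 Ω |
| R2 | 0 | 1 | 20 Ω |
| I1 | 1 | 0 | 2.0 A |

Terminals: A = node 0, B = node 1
All resistors sit directly between nodes 0 and 1, so they are in parallel and share one voltage V; the full source current 2 A splits among them.
1/R_par = 1/10 + 1/20 = 0.15 S  =>  R_par = 6.667 Ω
V = I × R_par = 2 × 6.667 = 13.33 V
I_R2 = V/R2 = 13.33/20 = 0.6667 A

Final answer: 0.6667 A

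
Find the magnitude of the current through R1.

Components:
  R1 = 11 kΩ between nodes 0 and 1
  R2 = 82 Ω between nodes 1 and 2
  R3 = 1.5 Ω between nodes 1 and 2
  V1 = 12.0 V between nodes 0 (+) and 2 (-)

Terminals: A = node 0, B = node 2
Nodal analysis, taking node 2 as the 0 V reference.
Source V1 fixes V_0 = 12 V.
KCL at each unknown node (sum of currents leaving = 0; resistances in Ω):
  Node 1: (V_1 - 12)/11000 + (V_1 - 0)/82 + (V_1 - 0)/1.5 = 0
Collecting terms: 0.679 × V_1 = 0.001091  =>  V_1 = 0.001607 V
I_R1 = (V_0 - V_1)/R1 = (12 - 0.001607)/11000 = 0.001091 A
|I_R1| = 0.001091 A

Final answer: |I_R1| = 0.001091 A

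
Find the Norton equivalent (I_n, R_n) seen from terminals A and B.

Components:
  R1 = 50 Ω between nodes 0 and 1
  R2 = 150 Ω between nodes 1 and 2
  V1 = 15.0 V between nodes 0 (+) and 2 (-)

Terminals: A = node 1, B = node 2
Find the Thévenin equivalent first; then I_n = V_th/R_th and R_n = R_th.
Step 1 — V_th is the open-circuit voltage V_A - V_B (nothing connected across the terminals).
Nodal analysis, taking node 2 as the 0 V reference.
Source V1 fixes V_0 = 15 V.
KCL at each unknown node (sum of currents leaving = 0; resistances in Ω):
  Node 1: (V_1 - 15)/50 + (V_1 - 0)/150 = 0
Collecting terms: 0.02667 × V_1 = 0.3  =>  V_1 = 11.25 V
V_th = V_1 - V_2 = 11.25 - 0 = 11.25 V
Step 2 — R_th: zero the source — replace V1 by a short circuit (node 2 merges into node 0) — and find the resistance seen between A (node 1) and B (node 0).
Reduce the network between node 1 (A) and node 0 (B) by series/parallel combination:
  Rp1 = R1 ‖ R2 (parallel, both between nodes 0 and 1) = 1/(1/50 + 1/150) = 37.5 Ω
R_th = 37.5 Ω
I_n = V_th/R_th = 11.25/37.5 = 0.3 A, and R_n = R_th = 37.5 Ω

Final answer: I_n = 0.3 A, R_n = 37.5 Ω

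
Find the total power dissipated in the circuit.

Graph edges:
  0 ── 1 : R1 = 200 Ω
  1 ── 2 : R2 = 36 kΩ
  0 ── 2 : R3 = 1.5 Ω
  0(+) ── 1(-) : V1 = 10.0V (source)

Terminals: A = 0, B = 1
Nodal analysis, taking node 1 as the 0 V reference.
Source V1 fixes V_0 = 10 V.
KCL at each unknown node (sum of currents leaving = 0; resistances in Ω):
  Node 2: (V_2 - 0)/36000 + (V_2 - 10)/1.5 = 0
Collecting terms: 0.6667 × V_2 = 6.667  =>  V_2 = 10 V
Power in each resistor, P = (ΔV)²/R:
  P_R1 = (10 - 0)²/200 = 0.5 W
  P_R2 = (0 - 10)²/36000 = 0.002778 W
  P_R3 = (10 - 10)²/1.5 = 0.0000001157 W
P_total = P_R1 + P_R2 + P_R3 = 0.5028 W

Final answer: 0.5028 W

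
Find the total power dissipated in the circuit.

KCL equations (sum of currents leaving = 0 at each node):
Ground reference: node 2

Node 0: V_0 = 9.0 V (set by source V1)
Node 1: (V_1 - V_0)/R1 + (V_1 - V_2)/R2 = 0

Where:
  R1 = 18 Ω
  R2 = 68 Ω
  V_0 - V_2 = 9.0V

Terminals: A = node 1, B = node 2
Nodal analysis, taking node 2 as the 0 V reference.
Source V1 fixes V_0 = 9 V.
KCL at each unknown node (sum of currents leaving = 0; resistances in Ω):
  Node 1: (V_1 - 9)/18 + (V_1 - 0)/68 = 0
Collecting terms: 0.07026 × V_1 = 0.5  =>  V_1 = 7.116 V
Power in each resistor, P = (ΔV)²/R:
  P_R1 = (9 - 7.116)²/18 = 0.1971 W
  P_R2 = (7.116 - 0)²/68 = 0.7447 W
P_total = P_R1 + P_R2 = 0.9419 W

Final answer: 0.9419 W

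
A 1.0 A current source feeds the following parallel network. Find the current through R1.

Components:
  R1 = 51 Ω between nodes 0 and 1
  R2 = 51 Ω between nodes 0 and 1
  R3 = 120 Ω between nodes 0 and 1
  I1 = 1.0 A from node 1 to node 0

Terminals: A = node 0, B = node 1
All resistors sit directly between nodes 0 and 1, so they are in parallel and share one voltage V; the full source current 1 A splits among them.
1/R_par = 1/51 + 1/51 + 1/120 = 0.04755 S  =>  R_par = 21.03 Ω
V = I × R_par = 1 × 21.03 = 21.03 V
I_R1 = V/R1 = 21.03/51 = 0.4124 A

Final answer: 0.4124 A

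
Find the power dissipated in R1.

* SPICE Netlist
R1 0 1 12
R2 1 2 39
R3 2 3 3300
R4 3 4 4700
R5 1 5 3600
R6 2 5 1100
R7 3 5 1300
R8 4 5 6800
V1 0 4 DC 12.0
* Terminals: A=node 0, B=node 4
Nodal analysis, taking node 4 as the 0 V reference.
Source V1 fixes V_0 = 12 V.
KCL at each unknown node (sum of currents leaving = 0; resistances in Ω):
  Node 1: (V_1 - 12)/12 + (V_1 - V_2)/39 + (V_1 - V_5)/3600 = 0
  Node 2: (V_2 - V_1)/39 + (V_2 - V_3)/3300 + (V_2 - V_5)/1100 = 0
  Node 3: (V_3 - V_2)/3300 + (V_3 - 0)/4700 + (V_3 - V_5)/1300 = 0
  Node 5: (V_5 - V_1)/3600 + (V_5 - V_2)/1100 + (V_5 - V_3)/1300 + (V_5 - 0)/6800 = 0
Collecting terms (coefficients in siemens):
  0.1093·V_1 - 0.02564·V_2 - 0.0002778·V_5 = 1
  0.02685·V_2 - 0.02564·V_1 - 0.000303·V_3 - 0.0009091·V_5 = 0
  0.001285·V_3 - 0.000303·V_2 - 0.0007692·V_5 = 0
  0.002103·V_5 - 0.0002778·V_1 - 0.0009091·V_2 - 0.0007692·V_3 = 0
Solving these 4 simultaneous equations (Gaussian elimination) gives:
  V_1 = 11.96 V, V_2 = 11.85 V, V_3 = 8.716 V, V_5 = 9.891 V
I_R1 = (V_0 - V_1)/R1 = (12 - 11.96)/12 = 0.003309 A
P_R1 = I_R1² × R1 = (0.003309)² × 12 = 0.0001314 W

Final answer: 0.0001314 W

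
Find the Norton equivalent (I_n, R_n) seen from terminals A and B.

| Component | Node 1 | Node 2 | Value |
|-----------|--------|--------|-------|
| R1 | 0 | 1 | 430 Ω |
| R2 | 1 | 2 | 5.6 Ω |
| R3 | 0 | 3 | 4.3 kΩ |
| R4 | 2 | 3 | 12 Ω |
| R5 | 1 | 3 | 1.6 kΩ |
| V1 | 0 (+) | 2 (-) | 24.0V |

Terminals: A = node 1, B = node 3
Find the Thévenin equivalent first; then I_n = V_th/R_th and R_n = R_th.
Step 1 — V_th is the open-circuit voltage V_A - V_B (nothing connected across the terminals).
Nodal analysis, taking node 2 as the 0 V reference.
Source V1 fixes V_0 = 24 V.
KCL at each unknown node (sum of currents leaving = 0; resistances in Ω):
  Node 1: (V_1 - 24)/430 + (V_1 - 0)/5.6 + (V_1 - V_3)/1600 = 0
  Node 3: (V_3 - 24)/4300 + (V_3 - 0)/12 + (V_3 - V_1)/1600 = 0
Collecting terms (coefficients in siemens):
  0.1815·V_1 - 0.000625·V_3 = 0.05581
  0.08419·V_3 - 0.000625·V_1 = 0.005581
Determinant D = (0.1815)(0.08419) - (-0.000625)(-0.000625) = 0.01528
V_1 = [(0.05581)(0.08419) - (-0.000625)(0.005581)]/D = 0.3077 V
V_3 = [(0.1815)(0.005581) - (0.05581)(-0.000625)]/D = 0.06858 V
V_th = V_1 - V_3 = 0.3077 - 0.06858 = 0.2391 V
Step 2 — R_th: zero the source — replace V1 by a short circuit (node 2 merges into node 0) — and find the resistance seen between A (node 1) and B (node 3).
Reduce the network between node 1 (A) and node 3 (B) by series/parallel combination:
  Rp1 = R1 ‖ R2 (parallel, both between nodes 0 and 1) = 1/(1/430 + 1/5.6) = 5.528 Ω
  Rp2 = R3 ‖ R4 (parallel, both between nodes 0 and 3) = 1/(1/4300 + 1/12) = 11.97 Ω
  Rs1 = Rp1 + Rp2 (series, joined only at node 0) = 5.528 + 11.97 = 17.49 Ω
  Rp3 = R5 ‖ Rs1 (parallel, both between nodes 1 and 3) = 1/(1/1600 + 1/17.49) = 17.31 Ω
R_th = 17.31 Ω
I_n = V_th/R_th = 0.2391/17.31 = 0.01382 A, and R_n = R_th = 17.31 Ω

Final answer: I_n = 0.01382 A, R_n = 17.31 Ω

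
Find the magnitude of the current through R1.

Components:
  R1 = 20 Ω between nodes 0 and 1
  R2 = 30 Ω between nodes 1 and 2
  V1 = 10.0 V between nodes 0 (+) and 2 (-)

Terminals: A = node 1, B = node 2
Nodal analysis, taking node 2 as the 0 V reference.
Source V1 fixes V_0 = 10 V.
KCL at each unknown node (sum of currents leaving = 0; resistances in Ω):
  Node 1: (V_1 - 10)/20 + (V_1 - 0)/30 = 0
Collecting terms: 0.08333 × V_1 = 0.5  =>  V_1 = 6 V
I_R1 = (V_0 - V_1)/R1 = (10 - 6)/20 = 0.2 A
|I_R1| = 0.2 A

Final answer: |I_R1| = 0.2 A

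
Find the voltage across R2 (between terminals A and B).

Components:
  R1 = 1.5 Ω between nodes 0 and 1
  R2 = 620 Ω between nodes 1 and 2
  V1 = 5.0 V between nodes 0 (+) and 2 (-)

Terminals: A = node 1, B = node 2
R1 and R2 are in series across V1 (node 0 → node 1 → node 2), and the output A–B is taken across R2, so this is a voltage divider.
Series current: I = V1/(R1 + R2) = 5/(1.5 + 620) = 5/621.5 = 0.008045 A
V_R2 = I × R2 = V1 × R2/(R1 + R2) = 5 × 620/621.5 = 4.988 V

Final answer: 4.988 V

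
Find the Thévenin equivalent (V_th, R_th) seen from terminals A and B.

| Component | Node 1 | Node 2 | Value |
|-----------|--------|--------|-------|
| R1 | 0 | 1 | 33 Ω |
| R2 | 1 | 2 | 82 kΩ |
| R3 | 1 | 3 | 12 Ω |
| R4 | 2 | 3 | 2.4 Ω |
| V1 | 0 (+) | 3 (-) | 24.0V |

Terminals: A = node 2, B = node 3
Step 1 — V_th is the open-circuit voltage V_A - V_B (nothing connected across the terminals).
Nodal analysis, taking node 3 as the 0 V reference.
Source V1 fixes V_0 = 24 V.
KCL at each unknown node (sum of currents leaving = 0; resistances in Ω):
  Node 1: (V_1 - 24)/33 + (V_1 - V_2)/82000 + (V_1 - 0)/12 = 0
  Node 2: (V_2 - V_1)/82000 + (V_2 - 0)/2.4 = 0
Collecting terms (coefficients in siemens):
  0.1136·V_1 - 0.0000122·V_2 = 0.7273
  0.4167·V_2 - 0.0000122·V_1 = 0
Determinant D = (0.1136)(0.4167) - (-0.0000122)(-0.0000122) = 0.04735
V_1 = [(0.7273)(0.4167) - (-0.0000122)(0)]/D = 6.399 V
V_2 = [(0.1136)(0) - (0.7273)(-0.0000122)]/D = 0.0001873 V
V_th = V_2 - V_3 = 0.0001873 - 0 = 0.0001873 V
Step 2 — R_th: zero the source — replace V1 by a short circuit (node 3 merges into node 0) — and find the resistance seen between A (node 2) and B (node 0).
Reduce the network between node 2 (A) and node 0 (B) by series/parallel combination:
  Rp1 = R1 ‖ R3 (parallel, both between nodes 0 and 1) = 1/(1/33 + 1/12) = 8.8 Ω
  Rs1 = R2 + Rp1 (series, joined only at node 1) = 82000 + 8.8 = 82010 Ω
  Rp2 = R4 ‖ Rs1 (parallel, both between nodes 0 and 2) = 1/(1/2.4 + 1/82010) = 2.4 Ω
R_th = 2.4 Ω

Final answer: V_th = 0.0001873 V, R_th = 2.4 Ω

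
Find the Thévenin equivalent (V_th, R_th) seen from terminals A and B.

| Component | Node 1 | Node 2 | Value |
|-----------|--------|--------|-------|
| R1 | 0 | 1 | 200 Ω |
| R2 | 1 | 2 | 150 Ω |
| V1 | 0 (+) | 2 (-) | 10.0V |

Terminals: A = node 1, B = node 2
Step 1 — V_th is the open-circuit voltage V_A - V_B (nothing connected across the terminals).
Nodal analysis, taking node 2 as the 0 V reference.
Source V1 fixes V_0 = 10 V.
KCL at each unknown node (sum of currents leaving = 0; resistances in Ω):
  Node 1: (V_1 - 10)/200 + (V_1 - 0)/150 = 0
Collecting terms: 0.01167 × V_1 = 0.05  =>  V_1 = 4.286 V
V_th = V_1 - V_2 = 4.286 - 0 = 4.286 V
Step 2 — R_th: zero the source — replace V1 by a short circuit (node 2 merges into node 0) — and find the resistance seen between A (node 1) and B (node 0).
Reduce the network between node 1 (A) and node 0 (B) by series/parallel combination:
  Rp1 = R1 ‖ R2 (parallel, both between nodes 0 and 1) = 1/(1/200 + 1/150) = 85.71 Ω
R_th = 85.71 Ω

Final answer: V_th = 4.286 V, R_th = 85.71 Ω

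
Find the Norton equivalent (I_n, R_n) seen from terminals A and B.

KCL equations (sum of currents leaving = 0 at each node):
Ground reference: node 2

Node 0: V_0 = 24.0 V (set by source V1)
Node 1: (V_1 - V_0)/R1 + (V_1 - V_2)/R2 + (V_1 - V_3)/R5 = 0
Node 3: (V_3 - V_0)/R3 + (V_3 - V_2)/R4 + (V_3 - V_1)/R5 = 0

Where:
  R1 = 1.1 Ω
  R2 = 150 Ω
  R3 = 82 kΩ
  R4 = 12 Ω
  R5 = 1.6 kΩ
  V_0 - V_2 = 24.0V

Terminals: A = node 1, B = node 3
Find the Thévenin equivalent first; then I_n = V_th/R_th and R_n = R_th.
Step 1 — V_th is the open-circuit voltage V_A - V_B (nothing connected across the terminals).
Nodal analysis, taking node 2 as the 0 V reference.
Source V1 fixes V_0 = 24 V.
KCL at each unknown node (sum of currents leaving = 0; resistances in Ω):
  Node 1: (V_1 - 24)/1.1 + (V_1 - 0)/150 + (V_1 - V_3)/1600 = 0
  Node 3: (V_3 - 24)/82000 + (V_3 - 0)/12 + (V_3 - V_1)/1600 = 0
Collecting terms (coefficients in siemens):
  0.9164·V_1 - 0.000625·V_3 = 21.82
  0.08397·V_3 - 0.000625·V_1 = 0.0002927
Determinant D = (0.9164)(0.08397) - (-0.000625)(-0.000625) = 0.07695
V_1 = [(21.82)(0.08397) - (-0.000625)(0.0002927)]/D = 23.81 V
V_3 = [(0.9164)(0.0002927) - (21.82)(-0.000625)]/D = 0.1807 V
V_th = V_1 - V_3 = 23.81 - 0.1807 = 23.63 V
Step 2 — R_th: zero the source — replace V1 by a short circuit (node 2 merges into node 0) — and find the resistance seen between A (node 1) and B (node 3).
Reduce the network between node 1 (A) and node 3 (B) by series/parallel combination:
  Rp1 = R1 ‖ R2 (parallel, both between nodes 0 and 1) = 1/(1/1.1 + 1/150) = 1.092 Ω
  Rp2 = R3 ‖ R4 (parallel, both between nodes 0 and 3) = 1/(1/82000 + 1/12) = 12 Ω
  Rs1 = Rp1 + Rp2 (series, joined only at node 0) = 1.092 + 12 = 13.09 Ω
  Rp3 = R5 ‖ Rs1 (parallel, both between nodes 1 and 3) = 1/(1/1600 + 1/13.09) = 12.98 Ω
R_th = 12.98 Ω
I_n = V_th/R_th = 23.63/12.98 = 1.82 A, and R_n = R_th = 12.98 Ω

Final answer: I_n = 1.82 A, R_n = 12.98 Ω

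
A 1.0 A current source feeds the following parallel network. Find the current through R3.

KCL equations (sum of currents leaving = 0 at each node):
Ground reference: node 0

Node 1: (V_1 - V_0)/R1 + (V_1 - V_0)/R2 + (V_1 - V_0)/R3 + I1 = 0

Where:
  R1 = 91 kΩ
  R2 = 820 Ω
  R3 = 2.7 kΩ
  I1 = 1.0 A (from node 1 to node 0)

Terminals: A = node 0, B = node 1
All resistors sit directly between nodes 0 and 1, so they are in parallel and share one voltage V; the full source current 1 A splits among them.
1/R_par = 1/91000 + 1/820 + 1/2700 = 0.001601 S  =>  R_par = 624.7 Ω
V = I × R_par = 1 × 624.7 = 624.7 V
I_R3 = V/R3 = 624.7/2700 = 0.2314 A

Final answer: 0.2314 A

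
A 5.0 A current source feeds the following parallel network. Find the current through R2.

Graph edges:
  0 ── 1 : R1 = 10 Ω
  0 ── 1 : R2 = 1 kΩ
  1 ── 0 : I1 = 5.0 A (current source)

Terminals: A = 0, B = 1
All resistors sit directly between nodes 0 and 1, so they are in parallel and share one voltage V; the full source current 5 A splits among them.
1/R_par = 1/10 + 1/1000 = 0.101 S  =>  R_par = 9.901 Ω
V = I × R_par = 5 × 9.901 = 49.5 V
I_R2 = V/R2 = 49.5/1000 = 0.0495 A

Final answer: 0.0495 A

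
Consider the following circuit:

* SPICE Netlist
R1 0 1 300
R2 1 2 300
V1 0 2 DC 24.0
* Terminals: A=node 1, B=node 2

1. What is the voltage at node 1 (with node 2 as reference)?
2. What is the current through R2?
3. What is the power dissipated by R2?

Nodal analysis, taking node 2 as the 0 V reference.
Source V1 fixes V_0 = 24 V.
KCL at each unknown node (sum of currents leaving = 0; resistances in Ω):
  Node 1: (V_1 - 24)/300 + (V_1 - 0)/300 = 0
Collecting terms: 0.006667 × V_1 = 0.08  =>  V_1 = 12 V
Part 1:
  Read off the nodal solution: V_1 = 12 V
Part 2:
  I_R2 = (V_1 - V_2)/R2 = (12 - 0)/300 = 0.04 A
  Magnitude: I_R2 = 0.04 A
Part 3:
  I_R2 = (V_1 - V_2)/R2 = (12 - 0)/300 = 0.04 A
  P_R2 = I_R2² × R2 = (0.04)² × 300 = 0.48 W

Final answers:
1. V_1 = 12 V
2. I_R2 = 0.04 A
3. P_R2 = 0.48 W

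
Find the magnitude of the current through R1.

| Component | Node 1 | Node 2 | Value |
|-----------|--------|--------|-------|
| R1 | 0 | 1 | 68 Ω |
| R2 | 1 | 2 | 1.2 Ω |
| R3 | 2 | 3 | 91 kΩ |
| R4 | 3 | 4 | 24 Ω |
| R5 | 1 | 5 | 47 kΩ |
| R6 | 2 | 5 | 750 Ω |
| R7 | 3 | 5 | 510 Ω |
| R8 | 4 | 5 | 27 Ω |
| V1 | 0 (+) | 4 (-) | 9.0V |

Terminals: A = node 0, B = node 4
Nodal analysis, taking node 4 as the 0 V reference.
Source V1 fixes V_0 = 9 V.
KCL at each unknown node (sum of currents leaving = 0; resistances in Ω):
  Node 1: (V_1 - 9)/68 + (V_1 - V_2)/1.2 + (V_1 - V_5)/47000 = 0
  Node 2: (V_2 - V_1)/1.2 + (V_2 - V_3)/91000 + (V_2 - V_5)/750 = 0
  Node 3: (V_3 - V_2)/91000 + (V_3 - 0)/24 + (V_3 - V_5)/510 = 0
  Node 5: (V_5 - V_1)/47000 + (V_5 - V_2)/750 + (V_5 - V_3)/510 + (V_5 - 0)/27 = 0
Collecting terms (coefficients in siemens):
  0.8481·V_1 - 0.8333·V_2 - 0.00002128·V_5 = 0.1324
  0.8347·V_2 - 0.8333·V_1 - 0.00001099·V_3 - 0.001333·V_5 = 0
  0.04364·V_3 - 0.00001099·V_2 - 0.001961·V_5 = 0
  0.04035·V_5 - 0.00002128·V_1 - 0.001333·V_2 - 0.001961·V_3 = 0
Solving these 4 simultaneous equations (Gaussian elimination) gives:
  V_1 = 8.26 V, V_2 = 8.247 V, V_3 = 0.01455 V, V_5 = 0.2776 V
I_R1 = (V_0 - V_1)/R1 = (9 - 8.26)/68 = 0.01089 A
|I_R1| = 0.01089 A

Final answer: |I_R1| = 0.01089 A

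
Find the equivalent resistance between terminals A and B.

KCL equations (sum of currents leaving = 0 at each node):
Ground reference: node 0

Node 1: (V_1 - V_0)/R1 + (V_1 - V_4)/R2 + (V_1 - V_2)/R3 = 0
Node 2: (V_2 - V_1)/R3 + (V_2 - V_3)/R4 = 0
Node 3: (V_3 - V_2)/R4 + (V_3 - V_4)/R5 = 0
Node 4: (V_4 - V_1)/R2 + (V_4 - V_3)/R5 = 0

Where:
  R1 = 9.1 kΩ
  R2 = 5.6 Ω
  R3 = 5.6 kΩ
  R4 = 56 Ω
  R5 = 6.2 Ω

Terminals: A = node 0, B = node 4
Reduce the network between node 0 (A) and node 4 (B) by series/parallel combination:
  Rs1 = R3 + R4 (series, joined only at node 2) = 5600 + 56 = 5656 Ω
  Rs2 = R5 + Rs1 (series, joined only at node 3) = 6.2 + 5656 = 5662 Ω
  Rp1 = R2 ‖ Rs2 (parallel, both between nodes 1 and 4) = 1/(1/5.6 + 1/5662) = 5.594 Ω
  Rs3 = R1 + Rp1 (series, joined only at node 1) = 9100 + 5.594 = 9106 Ω
R_eq = 9.106 kΩ

Final answer: 9.106 kΩ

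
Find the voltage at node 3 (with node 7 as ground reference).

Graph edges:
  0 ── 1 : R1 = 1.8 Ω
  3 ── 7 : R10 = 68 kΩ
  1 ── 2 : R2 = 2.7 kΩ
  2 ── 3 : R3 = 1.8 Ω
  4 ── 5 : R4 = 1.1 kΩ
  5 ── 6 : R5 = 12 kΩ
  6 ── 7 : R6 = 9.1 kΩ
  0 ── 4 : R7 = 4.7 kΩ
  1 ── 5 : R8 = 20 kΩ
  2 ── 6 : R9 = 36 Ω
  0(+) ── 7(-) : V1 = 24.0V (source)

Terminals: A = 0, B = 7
Nodal analysis, taking node 7 as the 0 V reference.
Source V1 fixes V_0 = 24 V.
KCL at each unknown node (sum of currents leaving = 0; resistances in Ω):
  Node 1: (V_1 - 24)/1.8 + (V_1 - V_2)/2700 + (V_1 - V_5)/20000 = 0
  Node 2: (V_2 - V_1)/2700 + (V_2 - V_3)/1.8 + (V_2 - V_6)/36 = 0
  Node 3: (V_3 - V_2)/1.8 + (V_3 - 0)/68000 = 0
  Node 4: (V_4 - V_5)/1100 + (V_4 - 24)/4700 = 0
  Node 5: (V_5 - V_4)/1100 + (V_5 - V_6)/12000 + (V_5 - V_1)/20000 = 0
  Node 6: (V_6 - V_5)/12000 + (V_6 - 0)/9100 + (V_6 - V_2)/36 = 0
Collecting terms (coefficients in siemens):
  0.556·V_1 - 0.0003704·V_2 - 0.00005·V_5 = 13.33
  0.5837·V_2 - 0.0003704·V_1 - 0.5556·V_3 - 0.02778·V_6 = 0
  0.5556·V_3 - 0.5556·V_2 = 0
  0.001122·V_4 - 0.0009091·V_5 = 0.005106
  0.001042·V_5 - 0.00005·V_1 - 0.0009091·V_4 - 0.00008333·V_6 = 0
  0.02797·V_6 - 0.02778·V_2 - 0.00008333·V_5 = 0
Solving these 6 simultaneous equations (Gaussian elimination) gives:
  V_1 = 24 V, V_2 = 18.63 V, V_3 = 18.63 V, V_4 = 22.8 V
  V_5 = 22.52 V, V_6 = 18.57 V
The requested potential is V_3 = 18.63 V.

Final answer: V_3 = 18.63 V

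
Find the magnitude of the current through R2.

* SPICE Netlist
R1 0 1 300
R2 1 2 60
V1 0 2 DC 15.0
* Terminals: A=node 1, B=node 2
Nodal analysis, taking node 2 as the 0 V reference.
Source V1 fixes V_0 = 15 V.
KCL at each unknown node (sum of currents leaving = 0; resistances in Ω):
  Node 1: (V_1 - 15)/300 + (V_1 - 0)/60 = 0
Collecting terms: 0.02 × V_1 = 0.05  =>  V_1 = 2.5 V
I_R2 = (V_1 - V_2)/R2 = (2.5 - 0)/60 = 0.04167 A
|I_R2| = 0.04167 A

Final answer: |I_R2| = 0.04167 A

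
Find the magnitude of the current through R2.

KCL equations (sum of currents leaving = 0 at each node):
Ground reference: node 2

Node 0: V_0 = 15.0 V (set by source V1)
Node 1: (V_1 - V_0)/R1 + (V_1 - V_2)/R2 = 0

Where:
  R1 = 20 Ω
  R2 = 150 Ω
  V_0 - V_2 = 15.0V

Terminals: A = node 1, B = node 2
Nodal analysis, taking node 2 as the 0 V reference.
Source V1 fixes V_0 = 15 V.
KCL at each unknown node (sum of currents leaving = 0; resistances in Ω):
  Node 1: (V_1 - 15)/20 + (V_1 - 0)/150 = 0
Collecting terms: 0.05667 × V_1 = 0.75  =>  V_1 = 13.24 V
I_R2 = (V_1 - V_2)/R2 = (13.24 - 0)/150 = 0.08824 A
|I_R2| = 0.08824 A

Final answer: |I_R2| = 0.08824 A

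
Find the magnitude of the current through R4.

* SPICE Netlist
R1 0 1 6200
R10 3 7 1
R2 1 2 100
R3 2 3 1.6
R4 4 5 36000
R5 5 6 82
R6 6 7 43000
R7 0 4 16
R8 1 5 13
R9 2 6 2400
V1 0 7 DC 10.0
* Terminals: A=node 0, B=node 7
Nodal analysis, taking node 7 as the 0 V reference.
Source V1 fixes V_0 = 10 V.
KCL at each unknown node (sum of currents leaving = 0; resistances in Ω):
  Node 1: (V_1 - 10)/6200 + (V_1 - V_2)/100 + (V_1 - V_5)/13 = 0
  Node 2: (V_2 - V_1)/100 + (V_2 - V_3)/1.6 + (V_2 - V_6)/2400 = 0
  Node 3: (V_3 - V_2)/1.6 + (V_3 - 0)/1 = 0
  Node 4: (V_4 - V_5)/36000 + (V_4 - 10)/16 = 0
  Node 5: (V_5 - V_4)/36000 + (V_5 - V_6)/82 + (V_5 - V_1)/13 = 0
  Node 6: (V_6 - V_5)/82 + (V_6 - 0)/43000 + (V_6 - V_2)/2400 = 0
Collecting terms (coefficients in siemens):
  0.08708·V_1 - 0.01·V_2 - 0.07692·V_5 = 0.001613
  0.6354·V_2 - 0.01·V_1 - 0.625·V_3 - 0.0004167·V_6 = 0
  1.625·V_3 - 0.625·V_2 = 0
  0.06253·V_4 - 0.00002778·V_5 = 0.625
  0.08915·V_5 - 0.07692·V_1 - 0.00002778·V_4 - 0.0122·V_6 = 0
  0.01264·V_6 - 0.0004167·V_2 - 0.0122·V_5 = 0
Solving these 6 simultaneous equations (Gaussian elimination) gives:
  V_1 = 0.1827 V, V_2 = 0.004815 V, V_3 = 0.001852 V, V_4 = 9.996 V
  V_5 = 0.1853 V, V_6 = 0.179 V
I_R4 = (V_4 - V_5)/R4 = (9.996 - 0.1853)/36000 = 0.0002725 A
|I_R4| = 0.0002725 A

Final answer: |I_R4| = 0.0002725 A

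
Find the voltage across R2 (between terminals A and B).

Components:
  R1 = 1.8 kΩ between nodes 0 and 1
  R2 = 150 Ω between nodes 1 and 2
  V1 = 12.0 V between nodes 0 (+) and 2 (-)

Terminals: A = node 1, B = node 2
R1 and R2 are in series across V1 (node 0 → node 1 → node 2), and the output A–B is taken across R2, so this is a voltage divider.
Series current: I = V1/(R1 + R2) = 12/(1800 + 150) = 12/1950 = 0.006154 A
V_R2 = I × R2 = V1 × R2/(R1 + R2) = 12 × 150/1950 = 0.9231 V

Final answer: 0.9231 V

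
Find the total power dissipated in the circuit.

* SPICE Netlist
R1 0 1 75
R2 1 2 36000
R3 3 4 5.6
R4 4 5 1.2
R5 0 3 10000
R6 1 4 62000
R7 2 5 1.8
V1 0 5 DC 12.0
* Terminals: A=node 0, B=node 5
Nodal analysis, taking node 5 as the 0 V reference.
Source V1 fixes V_0 = 12 V.
KCL at each unknown node (sum of currents leaving = 0; resistances in Ω):
  Node 1: (V_1 - 12)/75 + (V_1 - V_2)/36000 + (V_1 - V_4)/62000 = 0
  Node 2: (V_2 - V_1)/36000 + (V_2 - 0)/1.8 = 0
  Node 3: (V_3 - V_4)/5.6 + (V_3 - 12)/10000 = 0
  Node 4: (V_4 - V_3)/5.6 + (V_4 - 0)/1.2 + (V_4 - V_1)/62000 = 0
Collecting terms (coefficients in siemens):
  0.01338·V_1 - 0.00002778·V_2 - 0.00001613·V_4 = 0.16
  0.5556·V_2 - 0.00002778·V_1 = 0
  0.1787·V_3 - 0.1786·V_4 = 0.0012
  1.012·V_4 - 0.00001613·V_1 - 0.1786·V_3 = 0
Solving these 4 simultaneous equations (Gaussian elimination) gives:
  V_1 = 11.96 V, V_2 = 0.000598 V, V_3 = 0.008386 V, V_4 = 0.00167 V
Power in each resistor, P = (ΔV)²/R:
  P_R1 = (12 - 11.96)²/75 = 0.00002068 W
  P_R2 = (11.96 - 0.000598)²/36000 = 0.003973 W
  P_R3 = (0.008386 - 0.00167)²/5.6 = 0.000008053 W
  P_R4 = (0.00167 - 0)²/1.2 = 0.000002325 W
  P_R5 = (12 - 0.008386)²/10000 = 0.01438 W
  P_R6 = (11.96 - 0.00167)²/62000 = 0.002307 W
  P_R7 = (0.000598 - 0)²/1.8 = 0.0000001987 W
P_total = P_R1 + P_R2 + P_R3 + P_R4 + P_R5 + P_R6 + P_R7 = 0.02069 W

Final answer: 0.02069 W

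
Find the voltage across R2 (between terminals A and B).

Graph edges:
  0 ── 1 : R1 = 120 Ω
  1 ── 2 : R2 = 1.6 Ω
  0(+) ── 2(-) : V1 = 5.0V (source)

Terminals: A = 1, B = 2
R1 and R2 are in series across V1 (node 0 → node 1 → node 2), and the output A–B is taken across R2, so this is a voltage divider.
Series current: I = V1/(R1 + R2) = 5/(120 + 1.6) = 5/121.6 = 0.04112 A
V_R2 = I × R2 = V1 × R2/(R1 + R2) = 5 × 1.6/121.6 = 0.06579 V

Final answer: 0.06579 V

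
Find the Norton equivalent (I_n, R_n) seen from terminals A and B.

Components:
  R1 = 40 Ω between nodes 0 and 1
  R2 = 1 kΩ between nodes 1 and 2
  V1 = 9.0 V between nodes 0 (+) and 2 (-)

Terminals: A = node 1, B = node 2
Find the Thévenin equivalent first; then I_n = V_th/R_th and R_n = R_th.
Step 1 — V_th is the open-circuit voltage V_A - V_B (nothing connected across the terminals).
Nodal analysis, taking node 2 as the 0 V reference.
Source V1 fixes V_0 = 9 V.
KCL at each unknown node (sum of currents leaving = 0; resistances in Ω):
  Node 1: (V_1 - 9)/40 + (V_1 - 0)/1000 = 0
Collecting terms: 0.026 × V_1 = 0.225  =>  V_1 = 8.654 V
V_th = V_1 - V_2 = 8.654 - 0 = 8.654 V
Step 2 — R_th: zero the source — replace V1 by a short circuit (node 2 merges into node 0) — and find the resistance seen between A (node 1) and B (node 0).
Reduce the network between node 1 (A) and node 0 (B) by series/parallel combination:
  Rp1 = R1 ‖ R2 (parallel, both between nodes 0 and 1) = 1/(1/40 + 1/1000) = 38.46 Ω
R_th = 38.46 Ω
I_n = V_th/R_th = 8.654/38.46 = 0.225 A, and R_n = R_th = 38.46 Ω

Final answer: I_n = 0.225 A, R_n = 38.46 Ω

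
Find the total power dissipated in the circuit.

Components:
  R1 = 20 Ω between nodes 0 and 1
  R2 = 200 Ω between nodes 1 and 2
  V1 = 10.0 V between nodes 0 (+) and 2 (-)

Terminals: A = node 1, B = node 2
Nodal analysis, taking node 2 as the 0 V reference.
Source V1 fixes V_0 = 10 V.
KCL at each unknown node (sum of currents leaving = 0; resistances in Ω):
  Node 1: (V_1 - 10)/20 + (V_1 - 0)/200 = 0
Collecting terms: 0.055 × V_1 = 0.5  =>  V_1 = 9.091 V
Power in each resistor, P = (ΔV)²/R:
  P_R1 = (10 - 9.091)²/20 = 0.04132 W
  P_R2 = (9.091 - 0)²/200 = 0.4132 W
P_total = P_R1 + P_R2 = 0.4545 W

Final answer: 0.4545 W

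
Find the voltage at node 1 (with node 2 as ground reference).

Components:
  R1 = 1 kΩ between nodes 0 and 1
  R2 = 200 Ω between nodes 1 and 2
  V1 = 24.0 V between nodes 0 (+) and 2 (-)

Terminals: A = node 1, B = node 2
Nodal analysis, taking node 2 as the 0 V reference.
Source V1 fixes V_0 = 24 V.
KCL at each unknown node (sum of currents leaving = 0; resistances in Ω):
  Node 1: (V_1 - 24)/1000 + (V_1 - 0)/200 = 0
Collecting terms: 0.006 × V_1 = 0.024  =>  V_1 = 4 V
The requested potential is V_1 = 4 V.

Final answer: V_1 = 4 V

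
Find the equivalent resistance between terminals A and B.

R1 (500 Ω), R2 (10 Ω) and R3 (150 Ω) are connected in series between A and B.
Reduce the network between node 0 (A) and node 3 (B) by series/parallel combination:
  Rs1 = R1 + R2 (series, joined only at node 1) = 500 + 10 = 510 Ω
  Rs2 = R3 + Rs1 (series, joined only at node 2) = 150 + 510 = 660 Ω
R_eq = 660 Ω

Final answer: 660 Ω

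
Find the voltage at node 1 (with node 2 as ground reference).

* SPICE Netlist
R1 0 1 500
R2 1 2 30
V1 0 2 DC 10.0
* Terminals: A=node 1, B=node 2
Nodal analysis, taking node 2 as the 0 V reference.
Source V1 fixes V_0 = 10 V.
KCL at each unknown node (sum of currents leaving = 0; resistances in Ω):
  Node 1: (V_1 - 10)/500 + (V_1 - 0)/30 = 0
Collecting terms: 0.03533 × V_1 = 0.02  =>  V_1 = 0.566 V
The requested potential is V_1 = 0.566 V.

Final answer: V_1 = 0.566 V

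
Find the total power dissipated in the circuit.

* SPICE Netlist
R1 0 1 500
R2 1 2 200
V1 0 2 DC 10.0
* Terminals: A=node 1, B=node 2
Nodal analysis, taking node 2 as the 0 V reference.
Source V1 fixes V_0 = 10 V.
KCL at each unknown node (sum of currents leaving = 0; resistances in Ω):
  Node 1: (V_1 - 10)/500 + (V_1 - 0)/200 = 0
Collecting terms: 0.007 × V_1 = 0.02  =>  V_1 = 2.857 V
Power in each resistor, P = (ΔV)²/R:
  P_R1 = (10 - 2.857)²/500 = 0.102 W
  P_R2 = (2.857 - 0)²/200 = 0.04082 W
P_total = P_R1 + P_R2 = 0.1429 W

Final answer: 0.1429 W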